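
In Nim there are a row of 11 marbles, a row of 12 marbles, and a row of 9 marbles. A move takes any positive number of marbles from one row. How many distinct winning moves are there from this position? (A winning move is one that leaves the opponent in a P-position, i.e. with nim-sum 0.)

Nim-sum: 11 XOR 12 XOR 9 = 14.
The overall nim-sum is X = 14. A row of size p has a winning move iff p XOR X < p (reduce it to p XOR X).
  11: 11 XOR 14 = 5 < 11 — winning move (to 5).
  12: 12 XOR 14 = 2 < 12 — winning move (to 2).
  9: 9 XOR 14 = 7 < 9 — winning move (to 7).
That gives 3 winning moves.

3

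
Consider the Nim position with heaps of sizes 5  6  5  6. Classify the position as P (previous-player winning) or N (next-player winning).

P-position

In binary:
  101  (5)
  110  (6)
  101  (5)
  110  (6)
  ---
  000  (0)
The nim-sum is 0, so this is a P-position: the player to move is in a losing position under optimal play.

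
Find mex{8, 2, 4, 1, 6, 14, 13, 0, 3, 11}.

5

The values 0, 1, 2, 3, 4 are all present; 5 is the first non-negative integer missing from the set.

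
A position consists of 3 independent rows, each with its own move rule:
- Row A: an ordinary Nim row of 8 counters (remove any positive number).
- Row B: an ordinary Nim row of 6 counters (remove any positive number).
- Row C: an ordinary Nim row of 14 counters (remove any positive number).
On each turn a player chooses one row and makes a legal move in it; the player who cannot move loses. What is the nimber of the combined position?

Row A is a plain Nim row of size 8, so its Grundy value is 8.
Row B is a plain Nim row of size 6, so its Grundy value is 6.
Row C is a plain Nim row of size 14, so its Grundy value is 14.
The value of a disjunctive sum is the nim-sum of the parts.
Combined value = 8 XOR 6 XOR 14 = 0.

0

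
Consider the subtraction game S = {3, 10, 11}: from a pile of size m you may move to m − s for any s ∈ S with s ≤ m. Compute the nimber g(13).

Compute g(0), g(1), … for moves {3, 10, 11}:
k:     0  1  2  3  4  5  6  7  8  9 10 11 12 13
g(k):  0  0  0  1  1  1  0  0  0  1  1  1  2  2
So g(13) = 2.

2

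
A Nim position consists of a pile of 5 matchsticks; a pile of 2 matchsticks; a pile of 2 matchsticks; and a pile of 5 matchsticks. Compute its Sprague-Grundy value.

0

Compute the nim-sum pairwise:
5 ⊕ 2 = 7
7 ⊕ 2 = 5
5 ⊕ 5 = 0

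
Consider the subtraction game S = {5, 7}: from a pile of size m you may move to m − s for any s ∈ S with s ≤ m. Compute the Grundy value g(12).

0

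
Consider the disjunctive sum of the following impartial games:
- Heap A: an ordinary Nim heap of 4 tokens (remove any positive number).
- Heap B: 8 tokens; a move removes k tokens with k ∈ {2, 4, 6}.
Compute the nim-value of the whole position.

4

Heap A is a plain Nim heap of size 4, so its Grundy value is 4.
For heap B, compute g(0), g(1), … with moves {2, 4, 6}:
k:     0  1  2  3  4  5  6  7  8
g(k):  0  0  1  1  2  2  3  3  0
So g(8) = 0.
The value of a disjunctive sum is the nim-sum of the parts.
Combined value = 4 XOR 0 = 4.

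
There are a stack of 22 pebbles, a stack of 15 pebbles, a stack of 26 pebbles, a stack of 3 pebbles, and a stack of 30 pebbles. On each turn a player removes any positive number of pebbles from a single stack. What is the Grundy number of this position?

Nim-sum: 22 ^ 15 ^ 26 ^ 3 ^ 30 = 30.

30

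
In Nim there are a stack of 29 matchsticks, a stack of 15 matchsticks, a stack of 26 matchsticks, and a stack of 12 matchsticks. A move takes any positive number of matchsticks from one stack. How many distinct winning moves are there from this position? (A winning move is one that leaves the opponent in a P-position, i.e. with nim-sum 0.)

3

Compute the nim-sum pairwise:
29 XOR 15 = 18
18 XOR 26 = 8
8 XOR 12 = 4
The overall nim-sum is X = 4. A stack of size p has a winning move iff p XOR X < p (reduce it to p XOR X).
  29: 29 XOR 4 = 25 < 29 — winning move (to 25).
  15: 15 XOR 4 = 11 < 15 — winning move (to 11).
  26: 26 XOR 4 = 30 ≥ 26 — no move.
  12: 12 XOR 4 = 8 < 12 — winning move (to 8).
That gives 3 winning moves.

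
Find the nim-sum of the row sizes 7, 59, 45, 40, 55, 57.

Compute the nim-sum pairwise:
7 ^ 59 = 60
60 ^ 45 = 17
17 ^ 40 = 57
57 ^ 55 = 14
14 ^ 57 = 55

55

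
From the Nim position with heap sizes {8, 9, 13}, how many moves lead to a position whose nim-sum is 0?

3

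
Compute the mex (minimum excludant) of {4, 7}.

0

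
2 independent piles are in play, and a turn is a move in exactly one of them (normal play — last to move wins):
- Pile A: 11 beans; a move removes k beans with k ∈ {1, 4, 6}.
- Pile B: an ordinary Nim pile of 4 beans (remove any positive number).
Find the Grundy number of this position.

5

Grundy values for pile A (subtraction set {1, 4, 6}):
g(0) = mex{} = 0
g(1) = mex{0} = 1
g(2) = mex{1} = 0
g(3) = mex{0} = 1
g(4) = mex{0,1} = 2
g(5) = mex{1,2} = 0
g(6) = mex{0} = 1
g(7) = mex{1} = 0
g(8) = mex{0,2} = 1
g(9) = mex{0,1} = 2
g(10) = mex{1,2} = 0
g(11) = mex{0} = 1
So g(11) = 1.
Pile B is a plain Nim pile of size 4, so its Grundy value is 4.
By the Sprague-Grundy theorem, the Grundy value of a sum of independent games is the XOR of the component values.
Combined value = 1 ⊕ 4 = 5.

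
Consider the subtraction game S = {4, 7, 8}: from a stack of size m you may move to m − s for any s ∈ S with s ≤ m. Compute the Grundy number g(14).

Grundy values for subtraction set {4, 7, 8}:
g(0) = mex{} = 0
g(1) = mex{} = 0
g(2) = mex{} = 0
g(3) = mex{} = 0
g(4) = mex{0} = 1
g(5) = mex{0} = 1
g(6) = mex{0} = 1
g(7) = mex{0} = 1
g(8) = mex{0,1} = 2
g(9) = mex{0,1} = 2
g(10) = mex{0,1} = 2
g(11) = mex{0,1} = 2
g(12) = mex{1,2} = 0
g(13) = mex{1,2} = 0
g(14) = mex{1,2} = 0
So g(14) = 0.

0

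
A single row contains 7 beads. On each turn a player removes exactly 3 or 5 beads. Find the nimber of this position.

2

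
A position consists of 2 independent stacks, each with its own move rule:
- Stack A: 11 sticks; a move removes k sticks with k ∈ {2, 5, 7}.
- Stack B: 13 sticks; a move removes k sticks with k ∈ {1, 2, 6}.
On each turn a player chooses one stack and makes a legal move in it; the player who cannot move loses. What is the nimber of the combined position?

Grundy values for stack A (subtraction set {2, 5, 7}):
k:     0  1  2  3  4  5  6  7  8  9 10 11
g(k):  0  0  1  1  0  2  1  3  2  2  0  3
So g(11) = 3.
Build the Grundy sequence for stack B with g(k) = mex{g(k−s) : s ∈ {1, 2, 6}, s ≤ k}:
g(0) = mex{} = 0
g(1) = mex{0} = 1
g(2) = mex{0,1} = 2
g(3) = mex{1,2} = 0
g(4) = mex{0,2} = 1
g(5) = mex{0,1} = 2
g(6) = mex{0,1,2} = 3
g(7) = mex{1,2,3} = 0
g(8) = mex{0,2,3} = 1
g(9) = mex{0,1} = 2
g(10) = mex{1,2} = 0
g(11) = mex{0,2} = 1
g(12) = mex{0,1,3} = 2
g(13) = mex{0,1,2} = 3
So g(13) = 3.
By the Sprague-Grundy theorem, the Grundy value of a sum of independent games is the XOR of the component values.
Combined value = 3 XOR 3 = 0.

0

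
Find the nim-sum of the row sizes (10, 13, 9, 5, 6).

Nim-sum: 10 XOR 13 XOR 9 XOR 5 XOR 6 = 13.

13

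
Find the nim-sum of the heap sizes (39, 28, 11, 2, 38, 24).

12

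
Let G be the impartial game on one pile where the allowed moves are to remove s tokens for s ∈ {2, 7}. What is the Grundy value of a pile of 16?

Compute g(0), g(1), … for moves {2, 7}:
k:     0  1  2  3  4  5  6  7  8  9 10 11 12 13 14 15 16
g(k):  0  0  1  1  0  0  1  1  2  0  0  1  1  0  0  1  1
So g(16) = 1.

1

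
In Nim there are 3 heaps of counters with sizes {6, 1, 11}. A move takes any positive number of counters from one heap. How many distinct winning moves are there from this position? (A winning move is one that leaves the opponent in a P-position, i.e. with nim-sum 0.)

1

Compute the nim-sum pairwise:
6 ^ 1 = 7
7 ^ 11 = 12
The overall nim-sum is X = 12. A heap of size p has a winning move iff p XOR X < p (reduce it to p XOR X).
  6: 6 XOR 12 = 10 ≥ 6 — no move.
  1: 1 XOR 12 = 13 ≥ 1 — no move.
  11: 11 XOR 12 = 7 < 11 — winning move (to 7).
That gives 1 winning move.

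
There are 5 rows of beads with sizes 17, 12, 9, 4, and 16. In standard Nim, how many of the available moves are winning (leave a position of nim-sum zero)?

0

Nim-sum: 17 ^ 12 ^ 9 ^ 4 ^ 16 = 0.
The nim-sum is already 0, so every move leaves a nonzero nim-sum — there are no winning moves.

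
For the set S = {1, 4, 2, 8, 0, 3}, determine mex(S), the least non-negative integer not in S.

The values 0, 1, 2, 3, 4 are all present; 5 is the first non-negative integer missing from the set.

5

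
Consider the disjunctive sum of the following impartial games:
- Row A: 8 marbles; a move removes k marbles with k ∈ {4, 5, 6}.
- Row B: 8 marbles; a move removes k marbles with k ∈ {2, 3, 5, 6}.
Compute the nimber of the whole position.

Grundy values for row A (subtraction set {4, 5, 6}):
g(0) = mex{} = 0
g(1) = mex{} = 0
g(2) = mex{} = 0
g(3) = mex{} = 0
g(4) = mex{0} = 1
g(5) = mex{0} = 1
g(6) = mex{0} = 1
g(7) = mex{0} = 1
g(8) = mex{0,1} = 2
So g(8) = 2.
Build the Grundy sequence for row B with g(k) = mex{g(k−s) : s ∈ {2, 3, 5, 6}, s ≤ k}:
g(0) = mex{} = 0
g(1) = mex{} = 0
g(2) = mex{0} = 1
g(3) = mex{0} = 1
g(4) = mex{0,1} = 2
g(5) = mex{0,1} = 2
g(6) = mex{0,1,2} = 3
g(7) = mex{0,1,2} = 3
g(8) = mex{1,2,3} = 0
So g(8) = 0.
The value of a disjunctive sum is the nim-sum of the parts.
Combined value = 2 ⊕ 0 = 2.

2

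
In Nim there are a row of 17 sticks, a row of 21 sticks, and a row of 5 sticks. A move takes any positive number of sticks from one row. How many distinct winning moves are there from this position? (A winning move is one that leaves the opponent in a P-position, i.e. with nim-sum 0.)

3

In binary:
  10001  (17)
  10101  (21)
  00101  (5)
  -----
  00001  (1)
The overall nim-sum is X = 1. A row of size p has a winning move iff p XOR X < p (reduce it to p XOR X).
  17: 17 XOR 1 = 16 < 17 — winning move (to 16).
  21: 21 XOR 1 = 20 < 21 — winning move (to 20).
  5: 5 XOR 1 = 4 < 5 — winning move (to 4).
That gives 3 winning moves.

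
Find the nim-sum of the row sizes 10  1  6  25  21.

Compute the nim-sum pairwise:
10 ⊕ 1 = 11
11 ⊕ 6 = 13
13 ⊕ 25 = 20
20 ⊕ 21 = 1

1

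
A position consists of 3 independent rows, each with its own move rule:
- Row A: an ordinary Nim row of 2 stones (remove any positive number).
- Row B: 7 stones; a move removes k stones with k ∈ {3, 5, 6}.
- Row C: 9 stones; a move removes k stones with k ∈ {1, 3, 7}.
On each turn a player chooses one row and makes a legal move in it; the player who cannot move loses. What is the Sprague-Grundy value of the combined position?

Row A is a plain Nim row of size 2, so its Grundy value is 2.
Grundy values for row B (subtraction set {3, 5, 6}):
k:     0  1  2  3  4  5  6  7
g(k):  0  0  0  1  1  1  2  2
So g(7) = 2.
For row C, compute g(0), g(1), … with moves {1, 3, 7}:
k:     0  1  2  3  4  5  6  7  8  9
g(k):  0  1  0  1  0  1  0  1  0  1
So g(9) = 1.
By the Sprague-Grundy theorem, the Grundy value of a sum of independent games is the XOR of the component values.
Combined value = 2 XOR 2 XOR 1 = 1.

1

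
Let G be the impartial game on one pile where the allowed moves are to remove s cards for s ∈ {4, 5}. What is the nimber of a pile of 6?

1

Grundy values for subtraction set {4, 5}:
k:     0  1  2  3  4  5  6
g(k):  0  0  0  0  1  1  1
So g(6) = 1.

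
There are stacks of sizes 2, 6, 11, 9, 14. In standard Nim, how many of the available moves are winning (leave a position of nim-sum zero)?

3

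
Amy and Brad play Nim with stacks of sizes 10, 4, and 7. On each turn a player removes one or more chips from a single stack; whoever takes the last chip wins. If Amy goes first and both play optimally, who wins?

Bitwise XOR of the heap sizes:
  1010  (10)
  0100  (4)
  0111  (7)
  ----
  1001  (9)
The nim-sum is 9 ≠ 0, so this is an N-position: the player to move can win; Amy has a winning move.

Amy wins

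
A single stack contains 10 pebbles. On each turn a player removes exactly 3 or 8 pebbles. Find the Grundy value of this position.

1

Compute g(0), g(1), … for moves {3, 8}:
k:     0  1  2  3  4  5  6  7  8  9 10
g(k):  0  0  0  1  1  1  0  0  2  1  1
So g(10) = 1.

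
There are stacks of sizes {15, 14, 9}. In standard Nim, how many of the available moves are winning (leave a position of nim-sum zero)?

3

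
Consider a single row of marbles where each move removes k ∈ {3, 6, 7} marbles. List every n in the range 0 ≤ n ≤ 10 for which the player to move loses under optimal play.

0, 1, 2, 10

Grundy values for subtraction set {3, 6, 7}:
k:     0  1  2  3  4  5  6  7  8  9 10
g(k):  0  0  0  1  1  1  2  2  2  3  0
The P-positions (g = 0) in 0..10 are 0, 1, 2, 10.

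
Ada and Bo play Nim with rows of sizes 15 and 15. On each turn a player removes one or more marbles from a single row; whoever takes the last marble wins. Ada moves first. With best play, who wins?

Nim-sum: 15 ⊕ 15 = 0.
The nim-sum is 0, so this is a P-position: the player to move is in a losing position under optimal play; Ada is about to move from it and so loses — Bo wins.

Bo wins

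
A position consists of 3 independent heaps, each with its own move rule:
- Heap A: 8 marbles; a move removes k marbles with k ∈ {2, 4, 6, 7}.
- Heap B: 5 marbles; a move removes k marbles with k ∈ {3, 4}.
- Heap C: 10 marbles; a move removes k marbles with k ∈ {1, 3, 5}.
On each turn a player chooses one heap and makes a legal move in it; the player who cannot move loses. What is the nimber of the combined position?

5

Grundy values for heap A (subtraction set {2, 4, 6, 7}):
g(0) = mex{} = 0
g(1) = mex{} = 0
g(2) = mex{0} = 1
g(3) = mex{0} = 1
g(4) = mex{0,1} = 2
g(5) = mex{0,1} = 2
g(6) = mex{0,1,2} = 3
g(7) = mex{0,1,2} = 3
g(8) = mex{0,1,2,3} = 4
So g(8) = 4.
Grundy values for heap B (subtraction set {3, 4}):
k:     0  1  2  3  4  5
g(k):  0  0  0  1  1  1
So g(5) = 1.
For heap C, compute g(0), g(1), … with moves {1, 3, 5}:
g(0) = mex{} = 0
g(1) = mex{0} = 1
g(2) = mex{1} = 0
g(3) = mex{0} = 1
g(4) = mex{1} = 0
g(5) = mex{0} = 1
g(6) = mex{1} = 0
g(7) = mex{0} = 1
g(8) = mex{1} = 0
g(9) = mex{0} = 1
g(10) = mex{1} = 0
So g(10) = 0.
By the Sprague-Grundy theorem, the Grundy value of a sum of independent games is the XOR of the component values.
Combined value = 4 ⊕ 1 ⊕ 0 = 5.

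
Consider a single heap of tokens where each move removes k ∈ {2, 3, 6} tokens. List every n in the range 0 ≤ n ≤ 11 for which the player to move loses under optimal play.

0, 1, 5, 9, 10

Grundy values for subtraction set {2, 3, 6}:
k:     0  1  2  3  4  5  6  7  8  9 10 11
g(k):  0  0  1  1  2  0  3  1  2  0  0  1
The P-positions (g = 0) in 0..11 are 0, 1, 5, 9, 10.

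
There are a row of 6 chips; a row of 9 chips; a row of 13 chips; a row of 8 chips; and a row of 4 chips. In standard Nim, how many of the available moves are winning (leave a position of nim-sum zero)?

Compute the nim-sum pairwise:
6 ⊕ 9 = 15
15 ⊕ 13 = 2
2 ⊕ 8 = 10
10 ⊕ 4 = 14
The overall nim-sum is X = 14. A row of size p has a winning move iff p XOR X < p (reduce it to p XOR X).
  6: 6 XOR 14 = 8 ≥ 6 — no move.
  9: 9 XOR 14 = 7 < 9 — winning move (to 7).
  13: 13 XOR 14 = 3 < 13 — winning move (to 3).
  8: 8 XOR 14 = 6 < 8 — winning move (to 6).
  4: 4 XOR 14 = 10 ≥ 4 — no move.
That gives 3 winning moves.

3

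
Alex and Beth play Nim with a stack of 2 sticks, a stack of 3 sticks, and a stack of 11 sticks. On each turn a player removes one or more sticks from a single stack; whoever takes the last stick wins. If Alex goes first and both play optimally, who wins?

Compute the nim-sum pairwise:
2 ^ 3 = 1
1 ^ 11 = 10
The nim-sum is 10 ≠ 0, so this is an N-position: the player to move can win; Alex has a winning move.

Alex wins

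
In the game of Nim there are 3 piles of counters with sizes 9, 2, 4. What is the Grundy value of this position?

15

Bitwise XOR of the heap sizes:
  1001  (9)
  0010  (2)
  0100  (4)
  ----
  1111  (15)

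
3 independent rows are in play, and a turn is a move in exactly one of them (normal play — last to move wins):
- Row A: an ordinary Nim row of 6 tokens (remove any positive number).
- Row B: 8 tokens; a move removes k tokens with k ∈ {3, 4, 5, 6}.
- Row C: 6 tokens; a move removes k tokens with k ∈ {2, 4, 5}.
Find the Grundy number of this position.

7

Row A is a plain Nim row of size 6, so its Grundy value is 6.
Build the Grundy sequence for row B with g(k) = mex{g(k−s) : s ∈ {3, 4, 5, 6}, s ≤ k}:
g(0) = mex{} = 0
g(1) = mex{} = 0
g(2) = mex{} = 0
g(3) = mex{0} = 1
g(4) = mex{0} = 1
g(5) = mex{0} = 1
g(6) = mex{0,1} = 2
g(7) = mex{0,1} = 2
g(8) = mex{0,1} = 2
So g(8) = 2.
Build the Grundy sequence for row C with g(k) = mex{g(k−s) : s ∈ {2, 4, 5}, s ≤ k}:
g(0) = mex{} = 0
g(1) = mex{} = 0
g(2) = mex{0} = 1
g(3) = mex{0} = 1
g(4) = mex{0,1} = 2
g(5) = mex{0,1} = 2
g(6) = mex{0,1,2} = 3
So g(6) = 3.
By the Sprague-Grundy theorem, the Grundy value of a sum of independent games is the XOR of the component values.
Combined value = 6 ⊕ 2 ⊕ 3 = 7.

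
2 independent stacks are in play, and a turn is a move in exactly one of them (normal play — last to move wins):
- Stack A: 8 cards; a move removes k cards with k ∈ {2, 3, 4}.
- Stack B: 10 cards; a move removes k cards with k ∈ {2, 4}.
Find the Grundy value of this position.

3

Build the Grundy sequence for stack A with g(k) = mex{g(k−s) : s ∈ {2, 3, 4}, s ≤ k}:
k:     0  1  2  3  4  5  6  7  8
g(k):  0  0  1  1  2  2  0  0  1
So g(8) = 1.
For stack B, compute g(0), g(1), … with moves {2, 4}:
k:     0  1  2  3  4  5  6  7  8  9 10
g(k):  0  0  1  1  2  2  0  0  1  1  2
So g(10) = 2.
By the Sprague-Grundy theorem, the Grundy value of a sum of independent games is the XOR of the component values.
Combined value = 1 ⊕ 2 = 3.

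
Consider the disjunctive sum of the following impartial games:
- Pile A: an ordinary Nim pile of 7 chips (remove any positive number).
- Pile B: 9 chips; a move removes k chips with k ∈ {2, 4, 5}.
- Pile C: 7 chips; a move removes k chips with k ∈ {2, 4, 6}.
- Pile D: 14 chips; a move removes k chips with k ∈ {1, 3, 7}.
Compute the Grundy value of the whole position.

5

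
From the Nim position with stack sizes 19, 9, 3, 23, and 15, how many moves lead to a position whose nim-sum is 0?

5

Compute the nim-sum pairwise:
19 ⊕ 9 = 26
26 ⊕ 3 = 25
25 ⊕ 23 = 14
14 ⊕ 15 = 1
The overall nim-sum is X = 1. A stack of size p has a winning move iff p XOR X < p (reduce it to p XOR X).
  19: 19 XOR 1 = 18 < 19 — winning move (to 18).
  9: 9 XOR 1 = 8 < 9 — winning move (to 8).
  3: 3 XOR 1 = 2 < 3 — winning move (to 2).
  23: 23 XOR 1 = 22 < 23 — winning move (to 22).
  15: 15 XOR 1 = 14 < 15 — winning move (to 14).
That gives 5 winning moves.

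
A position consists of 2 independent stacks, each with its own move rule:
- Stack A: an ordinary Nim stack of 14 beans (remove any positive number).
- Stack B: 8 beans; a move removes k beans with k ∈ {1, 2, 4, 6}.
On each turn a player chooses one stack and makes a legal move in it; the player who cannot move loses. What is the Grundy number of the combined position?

Stack A is a plain Nim stack of size 14, so its Grundy value is 14.
Build the Grundy sequence for stack B with g(k) = mex{g(k−s) : s ∈ {1, 2, 4, 6}, s ≤ k}:
k:     0  1  2  3  4  5  6  7  8
g(k):  0  1  2  0  1  2  3  4  0
So g(8) = 0.
By the Sprague-Grundy theorem, the Grundy value of a sum of independent games is the XOR of the component values.
Combined value = 14 XOR 0 = 14.

14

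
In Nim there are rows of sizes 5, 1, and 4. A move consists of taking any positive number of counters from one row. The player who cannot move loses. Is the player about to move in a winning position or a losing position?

Losing position

Bitwise XOR of the heap sizes:
  101  (5)
  001  (1)
  100  (4)
  ---
  000  (0)
The nim-sum is 0, so this is a P-position: the player to move is in a losing position under optimal play.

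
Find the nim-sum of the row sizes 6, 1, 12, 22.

Write each in binary and XOR column by column:
  00110  (6)
  00001  (1)
  01100  (12)
  10110  (22)
  -----
  11101  (29)

29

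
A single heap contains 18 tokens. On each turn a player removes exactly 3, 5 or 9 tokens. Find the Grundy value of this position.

0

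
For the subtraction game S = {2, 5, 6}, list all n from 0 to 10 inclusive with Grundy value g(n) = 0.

Grundy values for subtraction set {2, 5, 6}:
k:     0  1  2  3  4  5  6  7  8  9 10
g(k):  0  0  1  1  0  2  1  3  0  2  1
The P-positions (g = 0) in 0..10 are 0, 1, 4, 8.

0, 1, 4, 8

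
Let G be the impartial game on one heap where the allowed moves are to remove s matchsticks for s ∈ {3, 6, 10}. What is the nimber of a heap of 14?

0

Grundy values for subtraction set {3, 6, 10}:
k:     0  1  2  3  4  5  6  7  8  9 10 11 12 13 14
g(k):  0  0  0  1  1  1  2  2  2  0  3  3  1  0  0
So g(14) = 0.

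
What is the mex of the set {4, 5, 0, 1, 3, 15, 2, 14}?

6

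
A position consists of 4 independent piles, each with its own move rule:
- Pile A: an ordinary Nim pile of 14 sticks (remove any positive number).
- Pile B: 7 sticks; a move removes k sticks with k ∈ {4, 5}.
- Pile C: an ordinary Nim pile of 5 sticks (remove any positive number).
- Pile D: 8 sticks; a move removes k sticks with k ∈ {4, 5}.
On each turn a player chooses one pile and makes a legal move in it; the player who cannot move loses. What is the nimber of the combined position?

8

Pile A is a plain Nim pile of size 14, so its Grundy value is 14.
Grundy values for pile B (subtraction set {4, 5}):
g(0) = mex{} = 0
g(1) = mex{} = 0
g(2) = mex{} = 0
g(3) = mex{} = 0
g(4) = mex{0} = 1
g(5) = mex{0} = 1
g(6) = mex{0} = 1
g(7) = mex{0} = 1
So g(7) = 1.
Pile C is a plain Nim pile of size 5, so its Grundy value is 5.
Build the Grundy sequence for pile D with g(k) = mex{g(k−s) : s ∈ {4, 5}, s ≤ k}:
k:     0  1  2  3  4  5  6  7  8
g(k):  0  0  0  0  1  1  1  1  2
So g(8) = 2.
The value of a disjunctive sum is the nim-sum of the parts.
Combined value = 14 ⊕ 1 ⊕ 5 ⊕ 2 = 8.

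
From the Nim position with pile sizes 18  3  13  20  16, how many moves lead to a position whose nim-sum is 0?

Nim-sum: 18 ^ 3 ^ 13 ^ 20 ^ 16 = 24.
The overall nim-sum is X = 24. A pile of size p has a winning move iff p XOR X < p (reduce it to p XOR X).
  18: 18 XOR 24 = 10 < 18 — winning move (to 10).
  3: 3 XOR 24 = 27 ≥ 3 — no move.
  13: 13 XOR 24 = 21 ≥ 13 — no move.
  20: 20 XOR 24 = 12 < 20 — winning move (to 12).
  16: 16 XOR 24 = 8 < 16 — winning move (to 8).
That gives 3 winning moves.

3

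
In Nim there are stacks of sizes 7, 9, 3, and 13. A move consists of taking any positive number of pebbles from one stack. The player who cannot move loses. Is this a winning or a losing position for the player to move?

Losing position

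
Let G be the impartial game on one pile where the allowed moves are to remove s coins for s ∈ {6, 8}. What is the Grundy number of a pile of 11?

1

Grundy values for subtraction set {6, 8}:
k:     0  1  2  3  4  5  6  7  8  9 10 11
g(k):  0  0  0  0  0  0  1  1  1  1  1  1
So g(11) = 1.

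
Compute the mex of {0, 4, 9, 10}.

0 is in the set but 1 is not, so the mex is 1.

1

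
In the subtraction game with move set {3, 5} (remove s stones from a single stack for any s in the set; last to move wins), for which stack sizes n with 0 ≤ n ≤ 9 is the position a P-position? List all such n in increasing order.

0, 1, 2, 8, 9

Grundy values for subtraction set {3, 5}:
g(0) = mex{} = 0
g(1) = mex{} = 0
g(2) = mex{} = 0
g(3) = mex{0} = 1
g(4) = mex{0} = 1
g(5) = mex{0} = 1
g(6) = mex{0,1} = 2
g(7) = mex{0,1} = 2
g(8) = mex{1} = 0
g(9) = mex{1,2} = 0
The P-positions (g = 0) in 0..9 are 0, 1, 2, 8, 9.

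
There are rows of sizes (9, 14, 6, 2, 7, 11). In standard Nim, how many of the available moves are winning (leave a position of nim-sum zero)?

Nim-sum: 9 ⊕ 14 ⊕ 6 ⊕ 2 ⊕ 7 ⊕ 11 = 15.
The overall nim-sum is X = 15. A row of size p has a winning move iff p XOR X < p (reduce it to p XOR X).
  9: 9 XOR 15 = 6 < 9 — winning move (to 6).
  14: 14 XOR 15 = 1 < 14 — winning move (to 1).
  6: 6 XOR 15 = 9 ≥ 6 — no move.
  2: 2 XOR 15 = 13 ≥ 2 — no move.
  7: 7 XOR 15 = 8 ≥ 7 — no move.
  11: 11 XOR 15 = 4 < 11 — winning move (to 4).
That gives 3 winning moves.

3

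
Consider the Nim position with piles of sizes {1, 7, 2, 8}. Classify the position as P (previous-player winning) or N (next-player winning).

N-position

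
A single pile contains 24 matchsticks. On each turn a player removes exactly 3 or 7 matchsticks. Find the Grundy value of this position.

Build the Grundy sequence with g(k) = mex{g(k−s) : s ∈ {3, 7}, s ≤ k}:
k:     0  1  2  3  4  5  6  7  8  9 10 11 12 13 14 15 16 17 18 19 20 21 22 23 24
g(k):  0  0  0  1  1  1  0  2  2  1  0  0  0  1  1  1  0  2  2  1  0  0  0  1  1
So g(24) = 1.

1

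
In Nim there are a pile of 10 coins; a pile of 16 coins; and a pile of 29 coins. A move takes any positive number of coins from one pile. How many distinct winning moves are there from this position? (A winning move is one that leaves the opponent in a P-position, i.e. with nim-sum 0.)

1

Compute the nim-sum pairwise:
10 ^ 16 = 26
26 ^ 29 = 7
The overall nim-sum is X = 7. A pile of size p has a winning move iff p XOR X < p (reduce it to p XOR X).
  10: 10 XOR 7 = 13 ≥ 10 — no move.
  16: 16 XOR 7 = 23 ≥ 16 — no move.
  29: 29 XOR 7 = 26 < 29 — winning move (to 26).
That gives 1 winning move.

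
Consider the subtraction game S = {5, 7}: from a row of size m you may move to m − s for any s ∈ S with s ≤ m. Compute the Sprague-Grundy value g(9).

1

Compute g(0), g(1), … for moves {5, 7}:
k:     0  1  2  3  4  5  6  7  8  9
g(k):  0  0  0  0  0  1  1  1  1  1
So g(9) = 1.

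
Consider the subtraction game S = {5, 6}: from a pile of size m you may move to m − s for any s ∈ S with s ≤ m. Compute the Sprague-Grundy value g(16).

1

Compute g(0), g(1), … for moves {5, 6}:
k:     0  1  2  3  4  5  6  7  8  9 10 11 12 13 14 15 16
g(k):  0  0  0  0  0  1  1  1  1  1  2  0  0  0  0  0  1
So g(16) = 1.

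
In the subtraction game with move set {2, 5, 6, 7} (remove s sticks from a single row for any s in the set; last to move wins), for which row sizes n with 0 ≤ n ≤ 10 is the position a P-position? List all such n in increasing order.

Build the Grundy sequence with g(k) = mex{g(k−s) : s ∈ {2, 5, 6, 7}, s ≤ k}:
k:     0  1  2  3  4  5  6  7  8  9 10
g(k):  0  0  1  1  0  2  1  3  2  2  3
The P-positions (g = 0) in 0..10 are 0, 1, 4.

0, 1, 4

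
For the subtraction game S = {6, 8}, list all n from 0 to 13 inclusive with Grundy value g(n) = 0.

0, 1, 2, 3, 4, 5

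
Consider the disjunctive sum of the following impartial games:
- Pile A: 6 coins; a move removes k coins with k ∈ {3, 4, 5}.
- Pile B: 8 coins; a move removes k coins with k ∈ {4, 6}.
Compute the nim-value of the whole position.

Build the Grundy sequence for pile A with g(k) = mex{g(k−s) : s ∈ {3, 4, 5}, s ≤ k}:
g(0) = mex{} = 0
g(1) = mex{} = 0
g(2) = mex{} = 0
g(3) = mex{0} = 1
g(4) = mex{0} = 1
g(5) = mex{0} = 1
g(6) = mex{0,1} = 2
So g(6) = 2.
Build the Grundy sequence for pile B with g(k) = mex{g(k−s) : s ∈ {4, 6}, s ≤ k}:
g(0) = mex{} = 0
g(1) = mex{} = 0
g(2) = mex{} = 0
g(3) = mex{} = 0
g(4) = mex{0} = 1
g(5) = mex{0} = 1
g(6) = mex{0} = 1
g(7) = mex{0} = 1
g(8) = mex{0,1} = 2
So g(8) = 2.
By the Sprague-Grundy theorem, the Grundy value of a sum of independent games is the XOR of the component values.
Combined value = 2 XOR 2 = 0.

0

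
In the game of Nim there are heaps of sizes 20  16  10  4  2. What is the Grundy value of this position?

Nim-sum: 20 XOR 16 XOR 10 XOR 4 XOR 2 = 8.

8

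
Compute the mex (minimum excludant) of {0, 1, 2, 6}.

3

The values 0, 1, 2 are all present; 3 is the first non-negative integer missing from the set.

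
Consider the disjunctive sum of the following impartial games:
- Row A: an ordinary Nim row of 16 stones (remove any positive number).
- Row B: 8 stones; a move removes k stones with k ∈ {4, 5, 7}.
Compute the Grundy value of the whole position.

18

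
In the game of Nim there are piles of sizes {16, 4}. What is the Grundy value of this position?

Nim-sum: 16 XOR 4 = 20.

20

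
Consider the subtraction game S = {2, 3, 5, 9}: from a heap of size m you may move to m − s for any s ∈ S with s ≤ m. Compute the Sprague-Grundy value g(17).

1

Build the Grundy sequence with g(k) = mex{g(k−s) : s ∈ {2, 3, 5, 9}, s ≤ k}:
k:     0  1  2  3  4  5  6  7  8  9 10 11 12 13 14 15 16 17
g(k):  0  0  1  1  2  2  3  0  0  1  1  2  2  3  0  0  1  1
So g(17) = 1.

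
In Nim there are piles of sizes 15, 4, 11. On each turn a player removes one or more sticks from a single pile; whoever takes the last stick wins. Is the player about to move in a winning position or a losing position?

Losing position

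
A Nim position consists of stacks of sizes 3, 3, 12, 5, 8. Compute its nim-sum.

1

Nim-sum: 3 ⊕ 3 ⊕ 12 ⊕ 5 ⊕ 8 = 1.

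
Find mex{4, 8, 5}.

0

0 is not in the set, so the mex is 0.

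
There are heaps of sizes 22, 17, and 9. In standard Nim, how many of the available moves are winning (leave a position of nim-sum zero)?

1

Bitwise XOR of the heap sizes:
  10110  (22)
  10001  (17)
  01001  (9)
  -----
  01110  (14)
The overall nim-sum is X = 14. A heap of size p has a winning move iff p XOR X < p (reduce it to p XOR X).
  22: 22 XOR 14 = 24 ≥ 22 — no move.
  17: 17 XOR 14 = 31 ≥ 17 — no move.
  9: 9 XOR 14 = 7 < 9 — winning move (to 7).
That gives 1 winning move.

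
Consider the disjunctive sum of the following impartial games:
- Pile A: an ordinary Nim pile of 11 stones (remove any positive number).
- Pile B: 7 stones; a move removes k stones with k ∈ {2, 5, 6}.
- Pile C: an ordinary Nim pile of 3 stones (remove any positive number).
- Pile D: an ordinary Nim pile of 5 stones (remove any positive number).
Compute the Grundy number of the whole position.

Pile A is a plain Nim pile of size 11, so its Grundy value is 11.
For pile B, compute g(0), g(1), … with moves {2, 5, 6}:
k:     0  1  2  3  4  5  6  7
g(k):  0  0  1  1  0  2  1  3
So g(7) = 3.
Pile C is a plain Nim pile of size 3, so its Grundy value is 3.
Pile D is a plain Nim pile of size 5, so its Grundy value is 5.
By the Sprague-Grundy theorem, the Grundy value of a sum of independent games is the XOR of the component values.
Combined value = 11 ⊕ 3 ⊕ 3 ⊕ 5 = 14.

14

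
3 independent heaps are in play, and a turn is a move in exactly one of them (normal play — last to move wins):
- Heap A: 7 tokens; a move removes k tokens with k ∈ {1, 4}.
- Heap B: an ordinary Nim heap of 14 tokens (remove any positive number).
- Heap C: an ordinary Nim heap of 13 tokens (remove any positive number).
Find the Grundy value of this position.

Build the Grundy sequence for heap A with g(k) = mex{g(k−s) : s ∈ {1, 4}, s ≤ k}:
k:     0  1  2  3  4  5  6  7
g(k):  0  1  0  1  2  0  1  0
So g(7) = 0.
Heap B is a plain Nim heap of size 14, so its Grundy value is 14.
Heap C is a plain Nim heap of size 13, so its Grundy value is 13.
The value of a disjunctive sum is the nim-sum of the parts.
Combined value = 0 XOR 14 XOR 13 = 3.

3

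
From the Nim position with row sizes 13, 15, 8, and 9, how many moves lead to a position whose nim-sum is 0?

1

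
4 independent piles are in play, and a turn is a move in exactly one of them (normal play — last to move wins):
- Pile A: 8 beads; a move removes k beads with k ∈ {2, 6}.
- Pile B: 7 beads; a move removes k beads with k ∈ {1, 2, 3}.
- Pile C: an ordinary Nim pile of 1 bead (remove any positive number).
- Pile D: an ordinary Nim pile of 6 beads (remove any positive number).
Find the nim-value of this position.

Build the Grundy sequence for pile A with g(k) = mex{g(k−s) : s ∈ {2, 6}, s ≤ k}:
k:     0  1  2  3  4  5  6  7  8
g(k):  0  0  1  1  0  0  1  1  0
So g(8) = 0.
Build the Grundy sequence for pile B with g(k) = mex{g(k−s) : s ∈ {1, 2, 3}, s ≤ k}:
g(0) = mex{} = 0
g(1) = mex{0} = 1
g(2) = mex{0,1} = 2
g(3) = mex{0,1,2} = 3
g(4) = mex{1,2,3} = 0
g(5) = mex{0,2,3} = 1
g(6) = mex{0,1,3} = 2
g(7) = mex{0,1,2} = 3
So g(7) = 3.
Pile C is a plain Nim pile of size 1, so its Grundy value is 1.
Pile D is a plain Nim pile of size 6, so its Grundy value is 6.
By the Sprague-Grundy theorem, the Grundy value of a sum of independent games is the XOR of the component values.
Combined value = 0 XOR 3 XOR 1 XOR 6 = 4.

4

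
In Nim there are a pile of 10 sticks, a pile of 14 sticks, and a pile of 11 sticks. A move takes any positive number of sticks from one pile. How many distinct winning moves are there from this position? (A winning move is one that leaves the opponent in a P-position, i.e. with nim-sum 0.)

3

Compute the nim-sum pairwise:
10 ^ 14 = 4
4 ^ 11 = 15
The overall nim-sum is X = 15. A pile of size p has a winning move iff p XOR X < p (reduce it to p XOR X).
  10: 10 XOR 15 = 5 < 10 — winning move (to 5).
  14: 14 XOR 15 = 1 < 14 — winning move (to 1).
  11: 11 XOR 15 = 4 < 11 — winning move (to 4).
That gives 3 winning moves.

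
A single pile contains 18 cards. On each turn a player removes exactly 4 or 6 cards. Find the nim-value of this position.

2

Grundy values for subtraction set {4, 6}:
k:     0  1  2  3  4  5  6  7  8  9 10 11 12 13 14 15 16 17 18
g(k):  0  0  0  0  1  1  1  1  2  2  0  0  0  0  1  1  1  1  2
So g(18) = 2.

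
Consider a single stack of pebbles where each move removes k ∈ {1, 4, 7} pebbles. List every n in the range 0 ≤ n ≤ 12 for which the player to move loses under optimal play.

Compute g(0), g(1), … for moves {1, 4, 7}:
k:     0  1  2  3  4  5  6  7  8  9 10 11 12
g(k):  0  1  0  1  2  0  1  2  0  1  0  1  2
The P-positions (g = 0) in 0..12 are 0, 2, 5, 8, 10.

0, 2, 5, 8, 10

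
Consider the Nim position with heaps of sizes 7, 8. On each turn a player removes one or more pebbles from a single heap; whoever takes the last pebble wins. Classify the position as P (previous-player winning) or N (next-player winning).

N-position

Nim-sum: 7 XOR 8 = 15.
The nim-sum is 15 ≠ 0, so this is an N-position: the player to move can win.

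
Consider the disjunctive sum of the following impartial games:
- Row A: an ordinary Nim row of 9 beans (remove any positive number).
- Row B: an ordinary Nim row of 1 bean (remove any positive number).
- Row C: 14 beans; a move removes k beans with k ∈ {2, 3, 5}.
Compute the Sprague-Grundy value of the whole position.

8

Row A is a plain Nim row of size 9, so its Grundy value is 9.
Row B is a plain Nim row of size 1, so its Grundy value is 1.
Build the Grundy sequence for row C with g(k) = mex{g(k−s) : s ∈ {2, 3, 5}, s ≤ k}:
k:     0  1  2  3  4  5  6  7  8  9 10 11 12 13 14
g(k):  0  0  1  1  2  2  3  0  0  1  1  2  2  3  0
So g(14) = 0.
By the Sprague-Grundy theorem, the Grundy value of a sum of independent games is the XOR of the component values.
Combined value = 9 XOR 1 XOR 0 = 8.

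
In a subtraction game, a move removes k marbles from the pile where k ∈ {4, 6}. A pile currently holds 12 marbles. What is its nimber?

Grundy values for subtraction set {4, 6}:
k:     0  1  2  3  4  5  6  7  8  9 10 11 12
g(k):  0  0  0  0  1  1  1  1  2  2  0  0  0
So g(12) = 0.

0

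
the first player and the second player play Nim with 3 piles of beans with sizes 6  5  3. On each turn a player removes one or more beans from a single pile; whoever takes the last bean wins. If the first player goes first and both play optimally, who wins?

the second player wins

Compute the nim-sum pairwise:
6 XOR 5 = 3
3 XOR 3 = 0
The nim-sum is 0, so this is a P-position: the player to move is in a losing position under optimal play; the first player is about to move from it and so loses — the second player wins.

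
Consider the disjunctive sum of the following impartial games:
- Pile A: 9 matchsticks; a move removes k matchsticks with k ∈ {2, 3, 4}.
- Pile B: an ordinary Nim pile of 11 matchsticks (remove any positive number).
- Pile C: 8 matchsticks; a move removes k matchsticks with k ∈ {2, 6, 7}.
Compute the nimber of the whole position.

Grundy values for pile A (subtraction set {2, 3, 4}):
g(0) = mex{} = 0
g(1) = mex{} = 0
g(2) = mex{0} = 1
g(3) = mex{0} = 1
g(4) = mex{0,1} = 2
g(5) = mex{0,1} = 2
g(6) = mex{1,2} = 0
g(7) = mex{1,2} = 0
g(8) = mex{0,2} = 1
g(9) = mex{0,2} = 1
So g(9) = 1.
Pile B is a plain Nim pile of size 11, so its Grundy value is 11.
For pile C, compute g(0), g(1), … with moves {2, 6, 7}:
k:     0  1  2  3  4  5  6  7  8
g(k):  0  0  1  1  0  0  1  1  2
So g(8) = 2.
The value of a disjunctive sum is the nim-sum of the parts.
Combined value = 1 XOR 11 XOR 2 = 8.

8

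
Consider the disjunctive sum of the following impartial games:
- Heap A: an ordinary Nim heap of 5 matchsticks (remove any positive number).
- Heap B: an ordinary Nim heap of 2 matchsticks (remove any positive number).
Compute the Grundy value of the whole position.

7

Heap A is a plain Nim heap of size 5, so its Grundy value is 5.
Heap B is a plain Nim heap of size 2, so its Grundy value is 2.
By the Sprague-Grundy theorem, the Grundy value of a sum of independent games is the XOR of the component values.
Combined value = 5 ⊕ 2 = 7.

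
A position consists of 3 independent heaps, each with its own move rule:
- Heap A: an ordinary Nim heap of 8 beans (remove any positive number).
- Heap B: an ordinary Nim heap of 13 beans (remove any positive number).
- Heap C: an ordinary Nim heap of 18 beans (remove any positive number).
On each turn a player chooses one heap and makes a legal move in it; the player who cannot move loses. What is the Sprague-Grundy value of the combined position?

Heap A is a plain Nim heap of size 8, so its Grundy value is 8.
Heap B is a plain Nim heap of size 13, so its Grundy value is 13.
Heap C is a plain Nim heap of size 18, so its Grundy value is 18.
By the Sprague-Grundy theorem, the Grundy value of a sum of independent games is the XOR of the component values.
Combined value = 8 XOR 13 XOR 18 = 23.

23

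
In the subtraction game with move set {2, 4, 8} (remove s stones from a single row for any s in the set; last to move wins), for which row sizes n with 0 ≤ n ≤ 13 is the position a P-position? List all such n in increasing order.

Grundy values for subtraction set {2, 4, 8}:
k:     0  1  2  3  4  5  6  7  8  9 10 11 12 13
g(k):  0  0  1  1  2  2  0  0  1  1  2  2  0  0
The P-positions (g = 0) in 0..13 are 0, 1, 6, 7, 12, 13.

0, 1, 6, 7, 12, 13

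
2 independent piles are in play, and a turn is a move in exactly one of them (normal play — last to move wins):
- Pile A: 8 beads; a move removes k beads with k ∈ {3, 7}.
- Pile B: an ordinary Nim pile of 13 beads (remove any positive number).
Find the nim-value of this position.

15

Grundy values for pile A (subtraction set {3, 7}):
g(0) = mex{} = 0
g(1) = mex{} = 0
g(2) = mex{} = 0
g(3) = mex{0} = 1
g(4) = mex{0} = 1
g(5) = mex{0} = 1
g(6) = mex{1} = 0
g(7) = mex{0,1} = 2
g(8) = mex{0,1} = 2
So g(8) = 2.
Pile B is a plain Nim pile of size 13, so its Grundy value is 13.
By the Sprague-Grundy theorem, the Grundy value of a sum of independent games is the XOR of the component values.
Combined value = 2 XOR 13 = 15.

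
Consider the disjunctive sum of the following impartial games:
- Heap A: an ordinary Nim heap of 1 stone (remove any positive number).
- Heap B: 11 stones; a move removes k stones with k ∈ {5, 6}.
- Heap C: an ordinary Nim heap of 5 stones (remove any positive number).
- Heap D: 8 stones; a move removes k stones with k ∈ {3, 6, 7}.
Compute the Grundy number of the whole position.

6

Heap A is a plain Nim heap of size 1, so its Grundy value is 1.
For heap B, compute g(0), g(1), … with moves {5, 6}:
k:     0  1  2  3  4  5  6  7  8  9 10 11
g(k):  0  0  0  0  0  1  1  1  1  1  2  0
So g(11) = 0.
Heap C is a plain Nim heap of size 5, so its Grundy value is 5.
Build the Grundy sequence for heap D with g(k) = mex{g(k−s) : s ∈ {3, 6, 7}, s ≤ k}:
k:     0  1  2  3  4  5  6  7  8
g(k):  0  0  0  1  1  1  2  2  2
So g(8) = 2.
The value of a disjunctive sum is the nim-sum of the parts.
Combined value = 1 ⊕ 0 ⊕ 5 ⊕ 2 = 6.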